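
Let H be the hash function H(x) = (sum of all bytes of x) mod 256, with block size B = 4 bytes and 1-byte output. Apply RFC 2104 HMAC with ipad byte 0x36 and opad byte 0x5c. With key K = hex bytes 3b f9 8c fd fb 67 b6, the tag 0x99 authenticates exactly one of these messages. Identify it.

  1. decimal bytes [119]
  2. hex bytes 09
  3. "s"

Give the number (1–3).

1

Key hex bytes 3b f9 8c fd fb 67 b6 is 7 bytes > B = 4, so hash it first: H(key) = d5, then zero-pad to 4 bytes: K' = d5 00 00 00.
K' ⊕ ipad = e3 36 36 36; K' ⊕ opad = 89 5c 5c 5c.
m1: inner = H(e3 36 36 36 77) = fc; tag = H(89 5c 5c 5c fc) = 99 ← matches
m2: inner = H(e3 36 36 36 09) = 8e; tag = H(89 5c 5c 5c 8e) = 2b
m3: inner = H(e3 36 36 36 73) = f8; tag = H(89 5c 5c 5c f8) = 95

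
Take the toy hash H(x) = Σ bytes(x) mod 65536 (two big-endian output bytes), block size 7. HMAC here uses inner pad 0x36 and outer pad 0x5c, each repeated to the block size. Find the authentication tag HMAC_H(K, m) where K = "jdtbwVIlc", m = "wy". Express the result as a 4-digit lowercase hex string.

03f4

Key "jdtbwVIlc" = 6a 64 74 62 77 56 49 6c 63 is 9 bytes > B = 7, so hash it first: H(key) = 03 89, then zero-pad to 7 bytes: K' = 03 89 00 00 00 00 00.
K' ⊕ ipad = 35 bf 36 36 36 36 36.  K' ⊕ opad = 5f d5 5c 5c 5c 5c 5c.
Inner input = (K'⊕ipad) ∥ m = 35 bf 36 36 36 36 36 ∥ 77 79.
Inner hash: sum = 53+191+54+54+54+54+54+119+121 = 754 → 02 f2.
Outer input = (K'⊕opad) ∥ inner = 5f d5 5c 5c 5c 5c 5c ∥ 02 f2.
Outer hash (tag): sum = 95+213+92+92+92+92+92+2+242 = 1012 → 03 f4.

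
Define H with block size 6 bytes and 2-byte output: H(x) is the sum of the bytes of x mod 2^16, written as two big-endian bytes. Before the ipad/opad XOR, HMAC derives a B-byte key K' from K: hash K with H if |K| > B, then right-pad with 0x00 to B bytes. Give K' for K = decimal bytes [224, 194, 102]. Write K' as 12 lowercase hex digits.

Key decimal bytes [224, 194, 102] = e0 c2 66 is 3 bytes ≤ B = 6; zero-pad to 6 bytes: K' = e0 c2 66 00 00 00.

e0c266000000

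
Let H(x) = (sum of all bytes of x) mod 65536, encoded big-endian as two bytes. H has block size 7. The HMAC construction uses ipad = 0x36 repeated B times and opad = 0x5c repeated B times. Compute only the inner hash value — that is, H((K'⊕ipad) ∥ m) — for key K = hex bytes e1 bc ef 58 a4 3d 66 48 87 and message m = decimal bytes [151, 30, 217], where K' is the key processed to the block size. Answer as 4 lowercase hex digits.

039a

Key hex bytes e1 bc ef 58 a4 3d 66 48 87 is 9 bytes > B = 7, so hash it first: H(key) = 04 fa, then zero-pad to 7 bytes: K' = 04 fa 00 00 00 00 00.
K' ⊕ ipad = 32 cc 36 36 36 36 36.
Inner input = 32 cc 36 36 36 36 36 ∥ 97 1e d9.
Inner hash: sum = 50+204+54+54+54+54+54+151+30+217 = 922 → 03 9a.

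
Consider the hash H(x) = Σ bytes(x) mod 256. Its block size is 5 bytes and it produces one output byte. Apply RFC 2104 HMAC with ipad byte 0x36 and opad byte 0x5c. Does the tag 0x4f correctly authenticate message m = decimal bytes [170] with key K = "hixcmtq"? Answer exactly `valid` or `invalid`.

invalid

Key "hixcmtq" = 68 69 78 63 6d 74 71 is 7 bytes > B = 5, so hash it first: H(key) = fe, then zero-pad to 5 bytes: K' = fe 00 00 00 00.
K' ⊕ ipad = c8 36 36 36 36; K' ⊕ opad = a2 5c 5c 5c 5c.
Inner hash: sum = 200+54+54+54+54+170 = 586; mod 256 = 74 → 4a.
Outer hash (recomputed tag): sum = 162+92+92+92+92+74 = 604; mod 256 = 92 → 5c.
Recomputed tag = 5c; claimed = 4f → mismatch.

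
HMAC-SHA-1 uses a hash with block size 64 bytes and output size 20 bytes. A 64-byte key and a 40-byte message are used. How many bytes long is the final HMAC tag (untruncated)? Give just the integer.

The tag is one SHA-1 digest: 20 bytes.

20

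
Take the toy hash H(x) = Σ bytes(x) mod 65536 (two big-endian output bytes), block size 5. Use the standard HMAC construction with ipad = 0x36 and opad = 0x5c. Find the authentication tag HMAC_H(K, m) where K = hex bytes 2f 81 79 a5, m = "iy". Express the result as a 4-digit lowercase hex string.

0396

Key hex bytes 2f 81 79 a5 is 4 bytes ≤ B = 5; zero-pad to 5 bytes: K' = 2f 81 79 a5 00.
K' ⊕ ipad = 19 b7 4f 93 36.  K' ⊕ opad = 73 dd 25 f9 5c.
Inner input = (K'⊕ipad) ∥ m = 19 b7 4f 93 36 ∥ 69 79.
Inner hash: sum = 25+183+79+147+54+105+121 = 714 → 02 ca.
Outer input = (K'⊕opad) ∥ inner = 73 dd 25 f9 5c ∥ 02 ca.
Outer hash (tag): sum = 115+221+37+249+92+2+202 = 918 → 03 96.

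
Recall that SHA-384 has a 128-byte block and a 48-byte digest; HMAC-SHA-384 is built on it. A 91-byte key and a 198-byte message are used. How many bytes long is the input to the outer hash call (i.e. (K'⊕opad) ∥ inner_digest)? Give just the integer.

176

Key is 91 ≤ 128 bytes, zero-padded: |K'| = 128.
Outer input = (K'⊕opad) ∥ H(inner) → 128 + 48 = 176 bytes.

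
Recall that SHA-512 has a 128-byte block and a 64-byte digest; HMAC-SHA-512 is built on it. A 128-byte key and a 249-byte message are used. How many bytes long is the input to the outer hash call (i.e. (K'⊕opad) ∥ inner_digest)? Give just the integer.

192

Key is 128 ≤ 128 bytes, zero-padded: |K'| = 128.
Outer input = (K'⊕opad) ∥ H(inner) → 128 + 64 = 192 bytes.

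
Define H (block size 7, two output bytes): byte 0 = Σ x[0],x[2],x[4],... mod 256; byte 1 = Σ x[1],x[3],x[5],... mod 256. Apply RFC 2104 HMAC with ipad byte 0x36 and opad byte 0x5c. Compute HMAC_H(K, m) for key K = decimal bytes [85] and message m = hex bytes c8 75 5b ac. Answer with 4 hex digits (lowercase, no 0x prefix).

e23a

Key decimal bytes [85] = 55 is 1 byte ≤ B = 7; zero-pad to 7 bytes: K' = 55 00 00 00 00 00 00.
K' ⊕ ipad = 63 36 36 36 36 36 36.  K' ⊕ opad = 09 5c 5c 5c 5c 5c 5c.
Inner input = (K'⊕ipad) ∥ m = 63 36 36 36 36 36 36 ∥ c8 75 5b ac.
Inner hash: even-index sum = 550 mod 256 = 38; odd-index sum = 453 mod 256 = 197 → 26 c5.
Outer input = (K'⊕opad) ∥ inner = 09 5c 5c 5c 5c 5c 5c ∥ 26 c5.
Outer hash (tag): even-index sum = 482 mod 256 = 226; odd-index sum = 314 mod 256 = 58 → e2 3a.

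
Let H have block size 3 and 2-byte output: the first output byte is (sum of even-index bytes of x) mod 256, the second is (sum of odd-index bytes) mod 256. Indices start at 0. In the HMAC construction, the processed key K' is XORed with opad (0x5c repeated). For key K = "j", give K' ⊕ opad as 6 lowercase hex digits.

365c5c

Key "j" = 6a is 1 byte ≤ B = 3; zero-pad to 3 bytes: K' = 6a 00 00.
XOR each byte with 0x5c: 6a⊕5c=36, 00⊕5c=5c, 00⊕5c=5c.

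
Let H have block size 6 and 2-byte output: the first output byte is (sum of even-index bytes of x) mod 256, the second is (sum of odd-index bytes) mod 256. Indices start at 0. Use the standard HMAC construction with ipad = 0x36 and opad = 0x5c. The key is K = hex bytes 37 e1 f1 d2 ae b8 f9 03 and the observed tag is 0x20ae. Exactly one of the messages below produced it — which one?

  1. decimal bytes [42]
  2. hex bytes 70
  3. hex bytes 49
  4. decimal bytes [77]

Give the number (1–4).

2

Key hex bytes 37 e1 f1 d2 ae b8 f9 03 is 8 bytes > B = 6, so hash it first: H(key) = cf 6e, then zero-pad to 6 bytes: K' = cf 6e 00 00 00 00.
K' ⊕ ipad = f9 58 36 36 36 36; K' ⊕ opad = 93 32 5c 5c 5c 5c.
m1: inner = H(f9 58 36 36 36 36 2a) = 8f c4; tag = H(93 32 5c 5c 5c 5c 8f c4) = daae
m2: inner = H(f9 58 36 36 36 36 70) = d5 c4; tag = H(93 32 5c 5c 5c 5c d5 c4) = 20ae ← matches
m3: inner = H(f9 58 36 36 36 36 49) = ae c4; tag = H(93 32 5c 5c 5c 5c ae c4) = f9ae
m4: inner = H(f9 58 36 36 36 36 4d) = b2 c4; tag = H(93 32 5c 5c 5c 5c b2 c4) = fdae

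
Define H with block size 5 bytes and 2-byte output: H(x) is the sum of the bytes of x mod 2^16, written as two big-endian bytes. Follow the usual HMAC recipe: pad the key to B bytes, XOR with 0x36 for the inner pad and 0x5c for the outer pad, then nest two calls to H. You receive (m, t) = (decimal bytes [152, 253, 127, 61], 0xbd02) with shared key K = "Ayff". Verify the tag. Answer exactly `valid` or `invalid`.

invalid

Key "Ayff" = 41 79 66 66 is 4 bytes ≤ B = 5; zero-pad to 5 bytes: K' = 41 79 66 66 00.
K' ⊕ ipad = 77 4f 50 50 36; K' ⊕ opad = 1d 25 3a 3a 5c.
Inner hash: sum = 119+79+80+80+54+152+253+127+61 = 1005 → 03 ed.
Outer hash (recomputed tag): sum = 29+37+58+58+92+3+237 = 514 → 02 02.
Recomputed tag = 0202; claimed = bd02 → mismatch.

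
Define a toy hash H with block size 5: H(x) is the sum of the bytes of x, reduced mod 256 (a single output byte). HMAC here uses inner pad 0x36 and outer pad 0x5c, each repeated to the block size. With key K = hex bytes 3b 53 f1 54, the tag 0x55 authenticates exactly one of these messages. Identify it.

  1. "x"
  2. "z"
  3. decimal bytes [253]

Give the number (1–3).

3

Key hex bytes 3b 53 f1 54 is 4 bytes ≤ B = 5; zero-pad to 5 bytes: K' = 3b 53 f1 54 00.
K' ⊕ ipad = 0d 65 c7 62 36; K' ⊕ opad = 67 0f ad 08 5c.
m1: inner = H(0d 65 c7 62 36 78) = 49; tag = H(67 0f ad 08 5c 49) = d0
m2: inner = H(0d 65 c7 62 36 7a) = 4b; tag = H(67 0f ad 08 5c 4b) = d2
m3: inner = H(0d 65 c7 62 36 fd) = ce; tag = H(67 0f ad 08 5c ce) = 55 ← matches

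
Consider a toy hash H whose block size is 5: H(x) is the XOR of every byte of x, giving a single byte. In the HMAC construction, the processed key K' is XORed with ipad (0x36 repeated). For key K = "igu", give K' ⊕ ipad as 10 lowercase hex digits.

5f51433636

Key "igu" = 69 67 75 is 3 bytes ≤ B = 5; zero-pad to 5 bytes: K' = 69 67 75 00 00.
XOR each byte with 0x36: 69⊕36=5f, 67⊕36=51, 75⊕36=43, 00⊕36=36, 00⊕36=36.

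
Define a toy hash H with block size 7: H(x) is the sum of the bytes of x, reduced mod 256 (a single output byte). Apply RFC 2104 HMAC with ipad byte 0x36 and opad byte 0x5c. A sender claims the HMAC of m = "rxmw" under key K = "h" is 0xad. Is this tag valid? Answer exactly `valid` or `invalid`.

invalid

Key "h" = 68 is 1 byte ≤ B = 7; zero-pad to 7 bytes: K' = 68 00 00 00 00 00 00.
K' ⊕ ipad = 5e 36 36 36 36 36 36; K' ⊕ opad = 34 5c 5c 5c 5c 5c 5c.
Inner hash: sum = 94+54+54+54+54+54+54+114+120+109+119 = 880; mod 256 = 112 → 70.
Outer hash (recomputed tag): sum = 52+92+92+92+92+92+92+112 = 716; mod 256 = 204 → cc.
Recomputed tag = cc; claimed = ad → mismatch.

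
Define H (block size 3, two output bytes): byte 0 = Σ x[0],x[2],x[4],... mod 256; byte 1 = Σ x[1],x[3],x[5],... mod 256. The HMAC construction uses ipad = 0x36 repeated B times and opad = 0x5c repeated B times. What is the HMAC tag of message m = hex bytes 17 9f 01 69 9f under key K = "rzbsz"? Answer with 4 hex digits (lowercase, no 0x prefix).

0067

Key "rzbsz" = 72 7a 62 73 7a is 5 bytes > B = 3, so hash it first: H(key) = 4e ed, then zero-pad to 3 bytes: K' = 4e ed 00.
K' ⊕ ipad = 78 db 36.  K' ⊕ opad = 12 b1 5c.
Inner input = (K'⊕ipad) ∥ m = 78 db 36 ∥ 17 9f 01 69 9f.
Inner hash: even-index sum = 438 mod 256 = 182; odd-index sum = 402 mod 256 = 146 → b6 92.
Outer input = (K'⊕opad) ∥ inner = 12 b1 5c ∥ b6 92.
Outer hash (tag): even-index sum = 256 mod 256 = 0; odd-index sum = 359 mod 256 = 103 → 00 67.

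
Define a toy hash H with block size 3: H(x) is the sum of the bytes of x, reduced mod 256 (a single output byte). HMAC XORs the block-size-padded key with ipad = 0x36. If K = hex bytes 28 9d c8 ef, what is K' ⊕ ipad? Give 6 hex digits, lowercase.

Key hex bytes 28 9d c8 ef is 4 bytes > B = 3, so hash it first: H(key) = 7c, then zero-pad to 3 bytes: K' = 7c 00 00.
XOR each byte with 0x36: 7c⊕36=4a, 00⊕36=36, 00⊕36=36.

4a3636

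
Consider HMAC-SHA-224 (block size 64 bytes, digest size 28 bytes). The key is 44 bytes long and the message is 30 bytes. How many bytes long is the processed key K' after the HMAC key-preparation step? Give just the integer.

Key is 44 ≤ 64 bytes, zero-padded: |K'| = 64.

64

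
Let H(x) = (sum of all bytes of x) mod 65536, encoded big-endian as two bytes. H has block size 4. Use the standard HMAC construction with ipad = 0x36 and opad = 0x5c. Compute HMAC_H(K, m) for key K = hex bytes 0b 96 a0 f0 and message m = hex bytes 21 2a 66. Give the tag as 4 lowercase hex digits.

03b5

Key hex bytes 0b 96 a0 f0 is exactly B = 4 bytes: K' = 0b 96 a0 f0.
K' ⊕ ipad = 3d a0 96 c6.  K' ⊕ opad = 57 ca fc ac.
Inner input = (K'⊕ipad) ∥ m = 3d a0 96 c6 ∥ 21 2a 66.
Inner hash: sum = 61+160+150+198+33+42+102 = 746 → 02 ea.
Outer input = (K'⊕opad) ∥ inner = 57 ca fc ac ∥ 02 ea.
Outer hash (tag): sum = 87+202+252+172+2+234 = 949 → 03 b5.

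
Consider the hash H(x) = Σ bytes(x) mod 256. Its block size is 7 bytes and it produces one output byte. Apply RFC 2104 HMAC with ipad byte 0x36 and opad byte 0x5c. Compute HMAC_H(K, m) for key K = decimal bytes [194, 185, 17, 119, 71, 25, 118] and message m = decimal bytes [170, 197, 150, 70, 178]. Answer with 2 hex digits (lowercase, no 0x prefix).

4d

Key decimal bytes [194, 185, 17, 119, 71, 25, 118] = c2 b9 11 77 47 19 76 is exactly B = 7 bytes: K' = c2 b9 11 77 47 19 76.
K' ⊕ ipad = f4 8f 27 41 71 2f 40.  K' ⊕ opad = 9e e5 4d 2b 1b 45 2a.
Inner input = (K'⊕ipad) ∥ m = f4 8f 27 41 71 2f 40 ∥ aa c5 96 46 b2.
Inner hash: sum = 244+143+39+65+113+47+64+170+197+150+70+178 = 1480; mod 256 = 200 → c8.
Outer input = (K'⊕opad) ∥ inner = 9e e5 4d 2b 1b 45 2a ∥ c8.
Outer hash (tag): sum = 158+229+77+43+27+69+42+200 = 845; mod 256 = 77 → 4d.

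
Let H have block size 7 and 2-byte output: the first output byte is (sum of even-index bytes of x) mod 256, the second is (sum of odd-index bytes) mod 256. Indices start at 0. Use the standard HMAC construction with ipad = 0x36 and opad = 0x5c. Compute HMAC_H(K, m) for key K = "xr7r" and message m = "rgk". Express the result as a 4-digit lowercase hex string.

Key "xr7r" = 78 72 37 72 is 4 bytes ≤ B = 7; zero-pad to 7 bytes: K' = 78 72 37 72 00 00 00.
K' ⊕ ipad = 4e 44 01 44 36 36 36.  K' ⊕ opad = 24 2e 6b 2e 5c 5c 5c.
Inner input = (K'⊕ipad) ∥ m = 4e 44 01 44 36 36 36 ∥ 72 67 6b.
Inner hash: even-index sum = 290 mod 256 = 34; odd-index sum = 411 mod 256 = 155 → 22 9b.
Outer input = (K'⊕opad) ∥ inner = 24 2e 6b 2e 5c 5c 5c ∥ 22 9b.
Outer hash (tag): even-index sum = 482 mod 256 = 226; odd-index sum = 218 mod 256 = 218 → e2 da.

e2da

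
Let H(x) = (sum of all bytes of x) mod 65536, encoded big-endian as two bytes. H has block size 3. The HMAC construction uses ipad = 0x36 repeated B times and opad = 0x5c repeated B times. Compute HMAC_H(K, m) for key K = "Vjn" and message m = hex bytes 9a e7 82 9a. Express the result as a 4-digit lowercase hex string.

Key "Vjn" = 56 6a 6e is exactly B = 3 bytes: K' = 56 6a 6e.
K' ⊕ ipad = 60 5c 58.  K' ⊕ opad = 0a 36 32.
Inner input = (K'⊕ipad) ∥ m = 60 5c 58 ∥ 9a e7 82 9a.
Inner hash: sum = 96+92+88+154+231+130+154 = 945 → 03 b1.
Outer input = (K'⊕opad) ∥ inner = 0a 36 32 ∥ 03 b1.
Outer hash (tag): sum = 10+54+50+3+177 = 294 → 01 26.

0126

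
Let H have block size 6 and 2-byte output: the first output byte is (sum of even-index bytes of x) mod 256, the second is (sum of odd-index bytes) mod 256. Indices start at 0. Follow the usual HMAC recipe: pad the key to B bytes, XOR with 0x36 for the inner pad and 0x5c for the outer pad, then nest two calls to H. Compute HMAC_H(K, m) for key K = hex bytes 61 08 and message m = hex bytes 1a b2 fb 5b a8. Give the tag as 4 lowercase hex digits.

75c3

Key hex bytes 61 08 is 2 bytes ≤ B = 6; zero-pad to 6 bytes: K' = 61 08 00 00 00 00.
K' ⊕ ipad = 57 3e 36 36 36 36.  K' ⊕ opad = 3d 54 5c 5c 5c 5c.
Inner input = (K'⊕ipad) ∥ m = 57 3e 36 36 36 36 ∥ 1a b2 fb 5b a8.
Inner hash: even-index sum = 640 mod 256 = 128; odd-index sum = 439 mod 256 = 183 → 80 b7.
Outer input = (K'⊕opad) ∥ inner = 3d 54 5c 5c 5c 5c ∥ 80 b7.
Outer hash (tag): even-index sum = 373 mod 256 = 117; odd-index sum = 451 mod 256 = 195 → 75 c3.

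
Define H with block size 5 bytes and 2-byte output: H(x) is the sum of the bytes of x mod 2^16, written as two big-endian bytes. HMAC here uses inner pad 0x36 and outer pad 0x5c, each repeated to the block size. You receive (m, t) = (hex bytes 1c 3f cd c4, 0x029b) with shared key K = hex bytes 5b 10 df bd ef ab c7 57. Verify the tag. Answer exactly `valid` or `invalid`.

Key hex bytes 5b 10 df bd ef ab c7 57 is 8 bytes > B = 5, so hash it first: H(key) = 04 bf, then zero-pad to 5 bytes: K' = 04 bf 00 00 00.
K' ⊕ ipad = 32 89 36 36 36; K' ⊕ opad = 58 e3 5c 5c 5c.
Inner hash: sum = 50+137+54+54+54+28+63+205+196 = 841 → 03 49.
Outer hash (recomputed tag): sum = 88+227+92+92+92+3+73 = 667 → 02 9b.
Recomputed tag = 029b; claimed = 029b → match.

valid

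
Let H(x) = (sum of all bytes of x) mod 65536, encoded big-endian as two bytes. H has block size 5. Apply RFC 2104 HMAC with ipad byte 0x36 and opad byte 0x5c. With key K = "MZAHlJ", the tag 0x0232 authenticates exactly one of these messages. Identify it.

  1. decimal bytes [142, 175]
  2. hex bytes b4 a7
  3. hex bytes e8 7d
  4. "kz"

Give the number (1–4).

Key "MZAHlJ" = 4d 5a 41 48 6c 4a is 6 bytes > B = 5, so hash it first: H(key) = 01 e6, then zero-pad to 5 bytes: K' = 01 e6 00 00 00.
K' ⊕ ipad = 37 d0 36 36 36; K' ⊕ opad = 5d ba 5c 5c 5c.
m1: inner = H(37 d0 36 36 36 8e af) = 02 e6; tag = H(5d ba 5c 5c 5c 02 e6) = 0313
m2: inner = H(37 d0 36 36 36 b4 a7) = 03 04; tag = H(5d ba 5c 5c 5c 03 04) = 0232 ← matches
m3: inner = H(37 d0 36 36 36 e8 7d) = 03 0e; tag = H(5d ba 5c 5c 5c 03 0e) = 023c
m4: inner = H(37 d0 36 36 36 6b 7a) = 02 8e; tag = H(5d ba 5c 5c 5c 02 8e) = 02bb

2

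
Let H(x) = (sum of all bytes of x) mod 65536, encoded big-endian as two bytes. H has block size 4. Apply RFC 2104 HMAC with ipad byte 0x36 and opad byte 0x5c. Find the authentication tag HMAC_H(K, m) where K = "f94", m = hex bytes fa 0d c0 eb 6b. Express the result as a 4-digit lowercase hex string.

Key "f94" = 66 39 34 is 3 bytes ≤ B = 4; zero-pad to 4 bytes: K' = 66 39 34 00.
K' ⊕ ipad = 50 0f 02 36.  K' ⊕ opad = 3a 65 68 5c.
Inner input = (K'⊕ipad) ∥ m = 50 0f 02 36 ∥ fa 0d c0 eb 6b.
Inner hash: sum = 80+15+2+54+250+13+192+235+107 = 948 → 03 b4.
Outer input = (K'⊕opad) ∥ inner = 3a 65 68 5c ∥ 03 b4.
Outer hash (tag): sum = 58+101+104+92+3+180 = 538 → 02 1a.

021a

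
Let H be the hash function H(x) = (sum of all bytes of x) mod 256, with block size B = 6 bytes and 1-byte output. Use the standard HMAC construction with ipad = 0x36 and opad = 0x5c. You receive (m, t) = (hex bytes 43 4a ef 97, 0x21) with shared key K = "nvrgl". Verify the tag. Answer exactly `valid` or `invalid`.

valid

Key "nvrgl" = 6e 76 72 67 6c is 5 bytes ≤ B = 6; zero-pad to 6 bytes: K' = 6e 76 72 67 6c 00.
K' ⊕ ipad = 58 40 44 51 5a 36; K' ⊕ opad = 32 2a 2e 3b 30 5c.
Inner hash: sum = 88+64+68+81+90+54+67+74+239+151 = 976; mod 256 = 208 → d0.
Outer hash (recomputed tag): sum = 50+42+46+59+48+92+208 = 545; mod 256 = 33 → 21.
Recomputed tag = 21; claimed = 21 → match.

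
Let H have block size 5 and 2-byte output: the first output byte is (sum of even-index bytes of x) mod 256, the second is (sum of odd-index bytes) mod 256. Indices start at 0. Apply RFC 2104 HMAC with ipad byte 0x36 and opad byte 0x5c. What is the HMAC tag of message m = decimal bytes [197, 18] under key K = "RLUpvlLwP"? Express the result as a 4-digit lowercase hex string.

Key "RLUpvlLwP" = 52 4c 55 70 76 6c 4c 77 50 is 9 bytes > B = 5, so hash it first: H(key) = b9 9f, then zero-pad to 5 bytes: K' = b9 9f 00 00 00.
K' ⊕ ipad = 8f a9 36 36 36.  K' ⊕ opad = e5 c3 5c 5c 5c.
Inner input = (K'⊕ipad) ∥ m = 8f a9 36 36 36 ∥ c5 12.
Inner hash: even-index sum = 269 mod 256 = 13; odd-index sum = 420 mod 256 = 164 → 0d a4.
Outer input = (K'⊕opad) ∥ inner = e5 c3 5c 5c 5c ∥ 0d a4.
Outer hash (tag): even-index sum = 577 mod 256 = 65; odd-index sum = 300 mod 256 = 44 → 41 2c.

412c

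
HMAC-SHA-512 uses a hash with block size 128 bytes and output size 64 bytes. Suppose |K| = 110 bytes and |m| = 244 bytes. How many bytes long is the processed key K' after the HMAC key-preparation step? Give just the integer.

128

Key is 110 ≤ 128 bytes, zero-padded: |K'| = 128.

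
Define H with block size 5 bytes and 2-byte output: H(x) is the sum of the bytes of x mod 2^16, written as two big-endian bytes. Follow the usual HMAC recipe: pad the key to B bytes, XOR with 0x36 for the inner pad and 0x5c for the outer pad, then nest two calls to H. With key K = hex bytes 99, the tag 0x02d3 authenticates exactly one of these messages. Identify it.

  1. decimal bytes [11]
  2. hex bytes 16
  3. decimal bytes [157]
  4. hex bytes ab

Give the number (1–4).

Key hex bytes 99 is 1 byte ≤ B = 5; zero-pad to 5 bytes: K' = 99 00 00 00 00.
K' ⊕ ipad = af 36 36 36 36; K' ⊕ opad = c5 5c 5c 5c 5c.
m1: inner = H(af 36 36 36 36 0b) = 01 92; tag = H(c5 5c 5c 5c 5c 01 92) = 02c8
m2: inner = H(af 36 36 36 36 16) = 01 9d; tag = H(c5 5c 5c 5c 5c 01 9d) = 02d3 ← matches
m3: inner = H(af 36 36 36 36 9d) = 02 24; tag = H(c5 5c 5c 5c 5c 02 24) = 025b
m4: inner = H(af 36 36 36 36 ab) = 02 32; tag = H(c5 5c 5c 5c 5c 02 32) = 0269

2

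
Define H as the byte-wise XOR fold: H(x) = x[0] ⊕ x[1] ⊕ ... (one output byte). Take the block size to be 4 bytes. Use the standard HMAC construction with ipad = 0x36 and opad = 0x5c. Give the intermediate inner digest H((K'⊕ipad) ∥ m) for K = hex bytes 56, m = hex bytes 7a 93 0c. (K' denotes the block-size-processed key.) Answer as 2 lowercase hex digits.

Key hex bytes 56 is 1 byte ≤ B = 4; zero-pad to 4 bytes: K' = 56 00 00 00.
K' ⊕ ipad = 60 36 36 36.
Inner input = 60 36 36 36 ∥ 7a 93 0c.
Inner hash: XOR 60⊕36⊕36⊕36⊕7a⊕93⊕0c = b3.

b3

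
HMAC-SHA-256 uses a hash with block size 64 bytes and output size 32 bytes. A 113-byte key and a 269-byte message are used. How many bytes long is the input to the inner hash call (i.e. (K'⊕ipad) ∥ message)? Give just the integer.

333

Key is 113 > 64 bytes, so it is hashed to 32 bytes then zero-padded to 64: |K'| = 64.
Inner input = (K'⊕ipad) ∥ m → 64 + 269 = 333 bytes.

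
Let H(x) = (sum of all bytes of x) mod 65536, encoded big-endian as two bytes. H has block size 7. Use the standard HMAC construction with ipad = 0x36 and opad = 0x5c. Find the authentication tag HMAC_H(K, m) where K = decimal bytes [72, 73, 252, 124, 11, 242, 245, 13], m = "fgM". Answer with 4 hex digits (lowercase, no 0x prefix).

0312

Key decimal bytes [72, 73, 252, 124, 11, 242, 245, 13] = 48 49 fc 7c 0b f2 f5 0d is 8 bytes > B = 7, so hash it first: H(key) = 04 08, then zero-pad to 7 bytes: K' = 04 08 00 00 00 00 00.
K' ⊕ ipad = 32 3e 36 36 36 36 36.  K' ⊕ opad = 58 54 5c 5c 5c 5c 5c.
Inner input = (K'⊕ipad) ∥ m = 32 3e 36 36 36 36 36 ∥ 66 67 4d.
Inner hash: sum = 50+62+54+54+54+54+54+102+103+77 = 664 → 02 98.
Outer input = (K'⊕opad) ∥ inner = 58 54 5c 5c 5c 5c 5c ∥ 02 98.
Outer hash (tag): sum = 88+84+92+92+92+92+92+2+152 = 786 → 03 12.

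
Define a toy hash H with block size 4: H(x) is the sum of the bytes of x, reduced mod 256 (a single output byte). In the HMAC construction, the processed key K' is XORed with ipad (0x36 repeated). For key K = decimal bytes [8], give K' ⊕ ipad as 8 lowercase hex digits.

3e363636

Key decimal bytes [8] = 08 is 1 byte ≤ B = 4; zero-pad to 4 bytes: K' = 08 00 00 00.
XOR each byte with 0x36: 08⊕36=3e, 00⊕36=36, 00⊕36=36, 00⊕36=36.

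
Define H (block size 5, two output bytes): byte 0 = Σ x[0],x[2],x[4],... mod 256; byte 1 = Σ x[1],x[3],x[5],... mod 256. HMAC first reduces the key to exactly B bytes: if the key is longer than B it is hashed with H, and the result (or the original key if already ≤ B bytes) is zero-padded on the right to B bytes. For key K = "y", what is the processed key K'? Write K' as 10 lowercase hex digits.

Key "y" = 79 is 1 byte ≤ B = 5; zero-pad to 5 bytes: K' = 79 00 00 00 00.

7900000000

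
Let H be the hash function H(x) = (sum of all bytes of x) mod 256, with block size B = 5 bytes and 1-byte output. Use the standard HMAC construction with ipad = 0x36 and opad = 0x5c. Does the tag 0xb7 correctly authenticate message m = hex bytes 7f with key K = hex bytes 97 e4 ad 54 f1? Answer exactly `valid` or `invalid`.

invalid

Key hex bytes 97 e4 ad 54 f1 is exactly B = 5 bytes: K' = 97 e4 ad 54 f1.
K' ⊕ ipad = a1 d2 9b 62 c7; K' ⊕ opad = cb b8 f1 08 ad.
Inner hash: sum = 161+210+155+98+199+127 = 950; mod 256 = 182 → b6.
Outer hash (recomputed tag): sum = 203+184+241+8+173+182 = 991; mod 256 = 223 → df.
Recomputed tag = df; claimed = b7 → mismatch.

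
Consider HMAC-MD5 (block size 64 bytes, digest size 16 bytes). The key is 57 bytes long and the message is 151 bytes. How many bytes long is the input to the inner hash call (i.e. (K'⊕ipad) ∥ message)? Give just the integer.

Key is 57 ≤ 64 bytes, zero-padded: |K'| = 64.
Inner input = (K'⊕ipad) ∥ m → 64 + 151 = 215 bytes.

215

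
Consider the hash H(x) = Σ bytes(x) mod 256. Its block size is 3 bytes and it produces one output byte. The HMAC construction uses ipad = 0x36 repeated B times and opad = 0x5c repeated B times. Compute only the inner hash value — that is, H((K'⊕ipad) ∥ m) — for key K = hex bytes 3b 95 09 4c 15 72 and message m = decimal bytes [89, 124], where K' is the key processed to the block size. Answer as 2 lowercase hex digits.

db

Key hex bytes 3b 95 09 4c 15 72 is 6 bytes > B = 3, so hash it first: H(key) = ac, then zero-pad to 3 bytes: K' = ac 00 00.
K' ⊕ ipad = 9a 36 36.
Inner input = 9a 36 36 ∥ 59 7c.
Inner hash: sum = 154+54+54+89+124 = 475; mod 256 = 219 → db.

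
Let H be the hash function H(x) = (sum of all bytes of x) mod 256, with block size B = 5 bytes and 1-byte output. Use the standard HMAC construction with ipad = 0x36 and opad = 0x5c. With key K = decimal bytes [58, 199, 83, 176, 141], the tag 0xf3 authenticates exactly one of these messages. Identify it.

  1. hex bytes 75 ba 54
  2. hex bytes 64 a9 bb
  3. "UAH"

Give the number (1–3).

Key decimal bytes [58, 199, 83, 176, 141] = 3a c7 53 b0 8d is exactly B = 5 bytes: K' = 3a c7 53 b0 8d.
K' ⊕ ipad = 0c f1 65 86 bb; K' ⊕ opad = 66 9b 0f ec d1.
m1: inner = H(0c f1 65 86 bb 75 ba 54) = 26; tag = H(66 9b 0f ec d1 26) = f3 ← matches
m2: inner = H(0c f1 65 86 bb 64 a9 bb) = 6b; tag = H(66 9b 0f ec d1 6b) = 38
m3: inner = H(0c f1 65 86 bb 55 41 48) = 81; tag = H(66 9b 0f ec d1 81) = 4e

1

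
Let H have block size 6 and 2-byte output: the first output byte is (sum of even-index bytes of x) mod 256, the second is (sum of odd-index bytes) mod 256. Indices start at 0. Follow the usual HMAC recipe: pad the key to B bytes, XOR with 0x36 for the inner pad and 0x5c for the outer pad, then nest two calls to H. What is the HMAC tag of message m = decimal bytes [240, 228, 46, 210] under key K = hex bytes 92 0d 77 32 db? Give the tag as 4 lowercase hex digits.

7046

Key hex bytes 92 0d 77 32 db is 5 bytes ≤ B = 6; zero-pad to 6 bytes: K' = 92 0d 77 32 db 00.
K' ⊕ ipad = a4 3b 41 04 ed 36.  K' ⊕ opad = ce 51 2b 6e 87 5c.
Inner input = (K'⊕ipad) ∥ m = a4 3b 41 04 ed 36 ∥ f0 e4 2e d2.
Inner hash: even-index sum = 752 mod 256 = 240; odd-index sum = 555 mod 256 = 43 → f0 2b.
Outer input = (K'⊕opad) ∥ inner = ce 51 2b 6e 87 5c ∥ f0 2b.
Outer hash (tag): even-index sum = 624 mod 256 = 112; odd-index sum = 326 mod 256 = 70 → 70 46.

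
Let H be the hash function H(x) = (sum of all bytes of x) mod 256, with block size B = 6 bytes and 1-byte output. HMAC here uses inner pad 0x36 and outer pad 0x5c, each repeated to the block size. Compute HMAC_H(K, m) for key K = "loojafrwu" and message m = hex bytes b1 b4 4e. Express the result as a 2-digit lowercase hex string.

01

Key "loojafrwu" = 6c 6f 6f 6a 61 66 72 77 75 is 9 bytes > B = 6, so hash it first: H(key) = d9, then zero-pad to 6 bytes: K' = d9 00 00 00 00 00.
K' ⊕ ipad = ef 36 36 36 36 36.  K' ⊕ opad = 85 5c 5c 5c 5c 5c.
Inner input = (K'⊕ipad) ∥ m = ef 36 36 36 36 36 ∥ b1 b4 4e.
Inner hash: sum = 239+54+54+54+54+54+177+180+78 = 944; mod 256 = 176 → b0.
Outer input = (K'⊕opad) ∥ inner = 85 5c 5c 5c 5c 5c ∥ b0.
Outer hash (tag): sum = 133+92+92+92+92+92+176 = 769; mod 256 = 1 → 01.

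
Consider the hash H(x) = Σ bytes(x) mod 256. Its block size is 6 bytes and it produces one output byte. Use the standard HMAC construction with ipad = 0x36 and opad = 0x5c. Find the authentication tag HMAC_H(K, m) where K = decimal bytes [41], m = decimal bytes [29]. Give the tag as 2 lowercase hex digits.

Key decimal bytes [41] = 29 is 1 byte ≤ B = 6; zero-pad to 6 bytes: K' = 29 00 00 00 00 00.
K' ⊕ ipad = 1f 36 36 36 36 36.  K' ⊕ opad = 75 5c 5c 5c 5c 5c.
Inner input = (K'⊕ipad) ∥ m = 1f 36 36 36 36 36 ∥ 1d.
Inner hash: sum = 31+54+54+54+54+54+29 = 330; mod 256 = 74 → 4a.
Outer input = (K'⊕opad) ∥ inner = 75 5c 5c 5c 5c 5c ∥ 4a.
Outer hash (tag): sum = 117+92+92+92+92+92+74 = 651; mod 256 = 139 → 8b.

8b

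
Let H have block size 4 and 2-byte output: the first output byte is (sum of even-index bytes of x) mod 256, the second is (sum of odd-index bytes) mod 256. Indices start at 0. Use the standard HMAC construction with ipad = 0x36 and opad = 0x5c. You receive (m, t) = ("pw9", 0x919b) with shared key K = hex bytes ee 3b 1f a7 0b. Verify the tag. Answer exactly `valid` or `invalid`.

Key hex bytes ee 3b 1f a7 0b is 5 bytes > B = 4, so hash it first: H(key) = 18 e2, then zero-pad to 4 bytes: K' = 18 e2 00 00.
K' ⊕ ipad = 2e d4 36 36; K' ⊕ opad = 44 be 5c 5c.
Inner hash: even-index sum = 269 mod 256 = 13; odd-index sum = 385 mod 256 = 129 → 0d 81.
Outer hash (recomputed tag): even-index sum = 173 mod 256 = 173; odd-index sum = 411 mod 256 = 155 → ad 9b.
Recomputed tag = ad9b; claimed = 919b → mismatch.

invalid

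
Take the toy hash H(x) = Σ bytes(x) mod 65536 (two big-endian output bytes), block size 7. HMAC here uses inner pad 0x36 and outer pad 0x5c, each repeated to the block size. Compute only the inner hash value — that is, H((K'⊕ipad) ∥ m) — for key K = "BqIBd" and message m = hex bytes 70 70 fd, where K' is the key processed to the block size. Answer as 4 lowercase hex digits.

Key "BqIBd" = 42 71 49 42 64 is 5 bytes ≤ B = 7; zero-pad to 7 bytes: K' = 42 71 49 42 64 00 00.
K' ⊕ ipad = 74 47 7f 74 52 36 36.
Inner input = 74 47 7f 74 52 36 36 ∥ 70 70 fd.
Inner hash: sum = 116+71+127+116+82+54+54+112+112+253 = 1097 → 04 49.

0449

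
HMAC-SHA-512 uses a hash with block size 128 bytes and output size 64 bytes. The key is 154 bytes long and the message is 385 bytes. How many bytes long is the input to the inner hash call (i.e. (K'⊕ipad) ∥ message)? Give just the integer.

513

Key is 154 > 128 bytes, so it is hashed to 64 bytes then zero-padded to 128: |K'| = 128.
Inner input = (K'⊕ipad) ∥ m → 128 + 385 = 513 bytes.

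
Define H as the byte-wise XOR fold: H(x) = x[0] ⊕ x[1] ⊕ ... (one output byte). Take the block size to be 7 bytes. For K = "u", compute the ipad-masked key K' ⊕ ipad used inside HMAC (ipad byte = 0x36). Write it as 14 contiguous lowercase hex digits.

43363636363636

Key "u" = 75 is 1 byte ≤ B = 7; zero-pad to 7 bytes: K' = 75 00 00 00 00 00 00.
XOR each byte with 0x36: 75⊕36=43, 00⊕36=36, 00⊕36=36, 00⊕36=36, 00⊕36=36, 00⊕36=36, 00⊕36=36.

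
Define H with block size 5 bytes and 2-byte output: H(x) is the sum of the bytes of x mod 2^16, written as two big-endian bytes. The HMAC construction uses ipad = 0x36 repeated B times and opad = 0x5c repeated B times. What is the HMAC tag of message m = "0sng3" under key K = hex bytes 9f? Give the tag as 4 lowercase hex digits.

0262

Key hex bytes 9f is 1 byte ≤ B = 5; zero-pad to 5 bytes: K' = 9f 00 00 00 00.
K' ⊕ ipad = a9 36 36 36 36.  K' ⊕ opad = c3 5c 5c 5c 5c.
Inner input = (K'⊕ipad) ∥ m = a9 36 36 36 36 ∥ 30 73 6e 67 33.
Inner hash: sum = 169+54+54+54+54+48+115+110+103+51 = 812 → 03 2c.
Outer input = (K'⊕opad) ∥ inner = c3 5c 5c 5c 5c ∥ 03 2c.
Outer hash (tag): sum = 195+92+92+92+92+3+44 = 610 → 02 62.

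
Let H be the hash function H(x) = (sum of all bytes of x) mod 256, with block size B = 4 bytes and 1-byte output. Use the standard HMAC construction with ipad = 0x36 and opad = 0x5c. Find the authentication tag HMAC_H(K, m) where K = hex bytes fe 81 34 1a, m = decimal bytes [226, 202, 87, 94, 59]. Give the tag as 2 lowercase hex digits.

Key hex bytes fe 81 34 1a is exactly B = 4 bytes: K' = fe 81 34 1a.
K' ⊕ ipad = c8 b7 02 2c.  K' ⊕ opad = a2 dd 68 46.
Inner input = (K'⊕ipad) ∥ m = c8 b7 02 2c ∥ e2 ca 57 5e 3b.
Inner hash: sum = 200+183+2+44+226+202+87+94+59 = 1097; mod 256 = 73 → 49.
Outer input = (K'⊕opad) ∥ inner = a2 dd 68 46 ∥ 49.
Outer hash (tag): sum = 162+221+104+70+73 = 630; mod 256 = 118 → 76.

76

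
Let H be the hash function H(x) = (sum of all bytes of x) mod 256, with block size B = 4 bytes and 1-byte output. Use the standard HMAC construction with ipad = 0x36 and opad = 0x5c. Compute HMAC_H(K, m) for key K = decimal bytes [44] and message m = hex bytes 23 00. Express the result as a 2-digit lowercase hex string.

63

Key decimal bytes [44] = 2c is 1 byte ≤ B = 4; zero-pad to 4 bytes: K' = 2c 00 00 00.
K' ⊕ ipad = 1a 36 36 36.  K' ⊕ opad = 70 5c 5c 5c.
Inner input = (K'⊕ipad) ∥ m = 1a 36 36 36 ∥ 23 00.
Inner hash: sum = 26+54+54+54+35+0 = 223 → df.
Outer input = (K'⊕opad) ∥ inner = 70 5c 5c 5c ∥ df.
Outer hash (tag): sum = 112+92+92+92+223 = 611; mod 256 = 99 → 63.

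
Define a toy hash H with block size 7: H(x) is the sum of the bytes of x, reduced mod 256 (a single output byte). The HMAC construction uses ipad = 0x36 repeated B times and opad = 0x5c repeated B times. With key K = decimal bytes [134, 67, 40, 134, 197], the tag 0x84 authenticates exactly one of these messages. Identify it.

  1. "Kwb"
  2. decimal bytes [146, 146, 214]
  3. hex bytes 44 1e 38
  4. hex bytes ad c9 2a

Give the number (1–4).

Key decimal bytes [134, 67, 40, 134, 197] = 86 43 28 86 c5 is 5 bytes ≤ B = 7; zero-pad to 7 bytes: K' = 86 43 28 86 c5 00 00.
K' ⊕ ipad = b0 75 1e b0 f3 36 36; K' ⊕ opad = da 1f 74 da 99 5c 5c.
m1: inner = H(b0 75 1e b0 f3 36 36 4b 77 62) = 76; tag = H(da 1f 74 da 99 5c 5c 76) = 0e
m2: inner = H(b0 75 1e b0 f3 36 36 92 92 d6) = 4c; tag = H(da 1f 74 da 99 5c 5c 4c) = e4
m3: inner = H(b0 75 1e b0 f3 36 36 44 1e 38) = ec; tag = H(da 1f 74 da 99 5c 5c ec) = 84 ← matches
m4: inner = H(b0 75 1e b0 f3 36 36 ad c9 2a) = f2; tag = H(da 1f 74 da 99 5c 5c f2) = 8a

3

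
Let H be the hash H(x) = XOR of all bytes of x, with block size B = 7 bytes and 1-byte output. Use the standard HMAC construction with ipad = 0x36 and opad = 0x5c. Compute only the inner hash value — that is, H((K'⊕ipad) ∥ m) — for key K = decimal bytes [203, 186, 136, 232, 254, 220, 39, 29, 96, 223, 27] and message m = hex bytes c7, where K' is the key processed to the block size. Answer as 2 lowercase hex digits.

Key decimal bytes [203, 186, 136, 232, 254, 220, 39, 29, 96, 223, 27] = cb ba 88 e8 fe dc 27 1d 60 df 1b is 11 bytes > B = 7, so hash it first: H(key) = ad, then zero-pad to 7 bytes: K' = ad 00 00 00 00 00 00.
K' ⊕ ipad = 9b 36 36 36 36 36 36.
Inner input = 9b 36 36 36 36 36 36 ∥ c7.
Inner hash: XOR 9b⊕36⊕36⊕36⊕36⊕36⊕36⊕c7 = 5c.

5c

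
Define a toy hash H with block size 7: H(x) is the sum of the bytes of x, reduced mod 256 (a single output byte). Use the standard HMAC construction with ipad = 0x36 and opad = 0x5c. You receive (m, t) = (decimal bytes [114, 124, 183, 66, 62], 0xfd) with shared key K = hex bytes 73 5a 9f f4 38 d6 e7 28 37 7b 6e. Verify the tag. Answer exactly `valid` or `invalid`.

valid

Key hex bytes 73 5a 9f f4 38 d6 e7 28 37 7b 6e is 11 bytes > B = 7, so hash it first: H(key) = 9d, then zero-pad to 7 bytes: K' = 9d 00 00 00 00 00 00.
K' ⊕ ipad = ab 36 36 36 36 36 36; K' ⊕ opad = c1 5c 5c 5c 5c 5c 5c.
Inner hash: sum = 171+54+54+54+54+54+54+114+124+183+66+62 = 1044; mod 256 = 20 → 14.
Outer hash (recomputed tag): sum = 193+92+92+92+92+92+92+20 = 765; mod 256 = 253 → fd.
Recomputed tag = fd; claimed = fd → match.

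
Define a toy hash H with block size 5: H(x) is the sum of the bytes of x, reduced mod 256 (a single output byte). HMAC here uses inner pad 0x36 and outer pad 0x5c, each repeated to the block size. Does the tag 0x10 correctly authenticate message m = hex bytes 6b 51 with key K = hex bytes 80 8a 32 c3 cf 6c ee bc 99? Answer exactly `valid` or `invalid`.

Key hex bytes 80 8a 32 c3 cf 6c ee bc 99 is 9 bytes > B = 5, so hash it first: H(key) = 7d, then zero-pad to 5 bytes: K' = 7d 00 00 00 00.
K' ⊕ ipad = 4b 36 36 36 36; K' ⊕ opad = 21 5c 5c 5c 5c.
Inner hash: sum = 75+54+54+54+54+107+81 = 479; mod 256 = 223 → df.
Outer hash (recomputed tag): sum = 33+92+92+92+92+223 = 624; mod 256 = 112 → 70.
Recomputed tag = 70; claimed = 10 → mismatch.

invalid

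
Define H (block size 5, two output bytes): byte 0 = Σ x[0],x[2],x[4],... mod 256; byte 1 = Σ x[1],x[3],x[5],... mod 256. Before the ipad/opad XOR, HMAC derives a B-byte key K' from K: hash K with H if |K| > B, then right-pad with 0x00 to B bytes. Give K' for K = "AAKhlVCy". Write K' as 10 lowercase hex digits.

3b78000000

|K| = 8 > B = 5, so first hash the key.
H(K): even-index sum = 315 mod 256 = 59; odd-index sum = 376 mod 256 = 120 → 3b 78.
Zero-pad H(K) = 3b 78 to 5 bytes: K' = 3b 78 00 00 00.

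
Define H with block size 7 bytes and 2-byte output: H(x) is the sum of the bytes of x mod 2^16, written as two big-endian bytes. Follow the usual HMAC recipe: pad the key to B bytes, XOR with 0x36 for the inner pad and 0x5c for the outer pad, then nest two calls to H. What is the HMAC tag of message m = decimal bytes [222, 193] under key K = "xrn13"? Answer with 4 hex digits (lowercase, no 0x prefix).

Key "xrn13" = 78 72 6e 31 33 is 5 bytes ≤ B = 7; zero-pad to 7 bytes: K' = 78 72 6e 31 33 00 00.
K' ⊕ ipad = 4e 44 58 07 05 36 36.  K' ⊕ opad = 24 2e 32 6d 6f 5c 5c.
Inner input = (K'⊕ipad) ∥ m = 4e 44 58 07 05 36 36 ∥ de c1.
Inner hash: sum = 78+68+88+7+5+54+54+222+193 = 769 → 03 01.
Outer input = (K'⊕opad) ∥ inner = 24 2e 32 6d 6f 5c 5c ∥ 03 01.
Outer hash (tag): sum = 36+46+50+109+111+92+92+3+1 = 540 → 02 1c.

021c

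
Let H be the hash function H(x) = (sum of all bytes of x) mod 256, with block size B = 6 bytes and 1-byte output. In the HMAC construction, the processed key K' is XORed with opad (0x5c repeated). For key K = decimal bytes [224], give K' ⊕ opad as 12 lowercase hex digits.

Key decimal bytes [224] = e0 is 1 byte ≤ B = 6; zero-pad to 6 bytes: K' = e0 00 00 00 00 00.
XOR each byte with 0x5c: e0⊕5c=bc, 00⊕5c=5c, 00⊕5c=5c, 00⊕5c=5c, 00⊕5c=5c, 00⊕5c=5c.

bc5c5c5c5c5c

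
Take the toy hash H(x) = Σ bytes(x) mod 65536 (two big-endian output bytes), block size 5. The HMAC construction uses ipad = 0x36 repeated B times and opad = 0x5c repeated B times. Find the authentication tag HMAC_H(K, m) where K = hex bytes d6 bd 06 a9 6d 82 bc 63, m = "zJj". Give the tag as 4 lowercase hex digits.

Key hex bytes d6 bd 06 a9 6d 82 bc 63 is 8 bytes > B = 5, so hash it first: H(key) = 04 50, then zero-pad to 5 bytes: K' = 04 50 00 00 00.
K' ⊕ ipad = 32 66 36 36 36.  K' ⊕ opad = 58 0c 5c 5c 5c.
Inner input = (K'⊕ipad) ∥ m = 32 66 36 36 36 ∥ 7a 4a 6a.
Inner hash: sum = 50+102+54+54+54+122+74+106 = 616 → 02 68.
Outer input = (K'⊕opad) ∥ inner = 58 0c 5c 5c 5c ∥ 02 68.
Outer hash (tag): sum = 88+12+92+92+92+2+104 = 482 → 01 e2.

01e2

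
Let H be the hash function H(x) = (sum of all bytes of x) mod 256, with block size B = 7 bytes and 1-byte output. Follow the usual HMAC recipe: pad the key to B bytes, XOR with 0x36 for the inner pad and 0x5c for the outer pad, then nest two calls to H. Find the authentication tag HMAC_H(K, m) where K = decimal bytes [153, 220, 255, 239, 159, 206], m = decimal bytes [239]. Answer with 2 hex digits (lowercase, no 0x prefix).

Key decimal bytes [153, 220, 255, 239, 159, 206] = 99 dc ff ef 9f ce is 6 bytes ≤ B = 7; zero-pad to 7 bytes: K' = 99 dc ff ef 9f ce 00.
K' ⊕ ipad = af ea c9 d9 a9 f8 36.  K' ⊕ opad = c5 80 a3 b3 c3 92 5c.
Inner input = (K'⊕ipad) ∥ m = af ea c9 d9 a9 f8 36 ∥ ef.
Inner hash: sum = 175+234+201+217+169+248+54+239 = 1537; mod 256 = 1 → 01.
Outer input = (K'⊕opad) ∥ inner = c5 80 a3 b3 c3 92 5c ∥ 01.
Outer hash (tag): sum = 197+128+163+179+195+146+92+1 = 1101; mod 256 = 77 → 4d.

4d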